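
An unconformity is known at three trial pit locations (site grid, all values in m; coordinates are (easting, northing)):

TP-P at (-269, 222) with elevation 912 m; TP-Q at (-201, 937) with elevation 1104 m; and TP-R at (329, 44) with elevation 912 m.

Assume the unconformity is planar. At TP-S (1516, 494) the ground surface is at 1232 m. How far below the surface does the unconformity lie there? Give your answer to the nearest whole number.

Let the plane be z = a·E + b·N + c.
TP-Q−TP-P: 68a + 715b = 192;  TP-R−TP-P: 598a − 178b = 0.
Solving gives a = 0.07773, b = 0.26114.
Then c = 912 − a·-269 − b·222 = 874.94.
At (1516, 494): z_contact = 117.8 + 129.0 + 874.94 = 1121.8 m.
Depth below ground = 1232 − 1121.8 = 110 m.

110 m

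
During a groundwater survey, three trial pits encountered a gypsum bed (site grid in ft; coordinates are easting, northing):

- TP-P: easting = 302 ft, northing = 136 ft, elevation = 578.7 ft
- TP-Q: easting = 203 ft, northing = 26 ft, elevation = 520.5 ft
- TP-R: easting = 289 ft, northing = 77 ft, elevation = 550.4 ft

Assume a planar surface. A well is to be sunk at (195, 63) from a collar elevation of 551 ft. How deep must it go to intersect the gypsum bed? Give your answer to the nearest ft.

14 ft

Let the plane be z = a·easting + b·northing + c.
TP-Q−TP-P: −99a − 110b = −58.2;  TP-R−TP-P: −13a − 59b = −28.3.
Solving gives a = 0.07273, b = 0.46364.
Then c = 578.7 − a·302 − b·136 = 493.68.
At (195, 63): z_contact = 14.2 + 29.2 + 493.68 = 537.1 ft.
Depth below ground = 551 − 537.1 = 14 ft.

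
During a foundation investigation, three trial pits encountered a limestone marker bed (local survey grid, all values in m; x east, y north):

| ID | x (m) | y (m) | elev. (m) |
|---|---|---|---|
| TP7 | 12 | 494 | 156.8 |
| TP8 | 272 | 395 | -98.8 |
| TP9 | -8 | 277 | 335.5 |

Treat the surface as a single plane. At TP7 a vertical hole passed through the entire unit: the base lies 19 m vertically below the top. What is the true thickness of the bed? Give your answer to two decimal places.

10.84 m

Let the plane be z = a·x + b·y + c.
TP8−TP7: 260a − 99b = −255.6;  TP9−TP7: −20a − 217b = 178.7.
Solving gives a = −1.25268, b = −0.70805.
|∇z| = √(a²+b²) = 1.43894, so dip δ = arctan(1.43894) = 55.20°.
True thickness = vertical thickness × cos δ = 19 × cos 55.20° = 10.84 m.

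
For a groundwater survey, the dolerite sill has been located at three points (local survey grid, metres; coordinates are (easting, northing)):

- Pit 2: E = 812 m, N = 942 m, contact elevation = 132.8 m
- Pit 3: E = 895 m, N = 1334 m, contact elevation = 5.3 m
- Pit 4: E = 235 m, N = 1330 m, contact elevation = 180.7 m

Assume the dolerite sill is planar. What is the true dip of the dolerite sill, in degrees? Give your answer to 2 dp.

20.67°

Two edge vectors: Pit 2→Pit 3 = (83, 392, -127.5), Pit 2→Pit 4 = (-577, 388, 47.9).
Normal n = (Pit 2→Pit 3) × (Pit 2→Pit 4) = (68246.8, 69591.8, 258388).
So ∂z/∂E = −n_x/n_z = −0.26413 and ∂z/∂N = −n_y/n_z = −0.26933.
Gradient magnitude |∇z| = √(a² + b²) = √(0.06976 + 0.07254) = 0.37723.
True dip = arctan(0.37723) = 20.67°, dipping toward NE (azimuth ≈ 044°).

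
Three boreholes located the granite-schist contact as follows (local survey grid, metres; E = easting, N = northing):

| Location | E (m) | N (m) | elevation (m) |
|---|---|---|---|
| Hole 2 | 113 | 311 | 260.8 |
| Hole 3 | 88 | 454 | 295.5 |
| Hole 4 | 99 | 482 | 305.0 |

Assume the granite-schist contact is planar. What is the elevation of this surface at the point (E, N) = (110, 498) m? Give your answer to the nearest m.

311 m

Two edge vectors: Hole 2→Hole 3 = (-25, 143, 34.7), Hole 2→Hole 4 = (-14, 171, 44.2).
Normal n = (Hole 2→Hole 3) × (Hole 2→Hole 4) = (386.9, 619.2, -2273).
So ∂z/∂E = −n_x/n_z = 0.17022 and ∂z/∂N = −n_y/n_z = 0.27242.
Intercept c from Hole 2: 260.8 − 19.23 − 84.72 = 156.84.
At (110, 498): z = 18.7 + 135.7 + 156.84 = 311.2 m.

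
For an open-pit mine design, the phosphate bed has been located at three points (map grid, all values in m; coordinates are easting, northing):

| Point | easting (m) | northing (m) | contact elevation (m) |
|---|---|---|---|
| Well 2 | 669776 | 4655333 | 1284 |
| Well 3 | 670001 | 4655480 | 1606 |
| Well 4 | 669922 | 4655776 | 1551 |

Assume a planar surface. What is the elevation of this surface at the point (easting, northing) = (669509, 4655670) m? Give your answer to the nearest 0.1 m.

987.3 m

Two edge vectors: Well 2→Well 3 = (225, 147, 322), Well 2→Well 4 = (146, 443, 267).
Normal n = (Well 2→Well 3) × (Well 2→Well 4) = (-103397, -13063, 78213).
So ∂z/∂easting = −n_x/n_z = 1.321992508 and ∂z/∂northing = −n_y/n_z = 0.167018271.
Intercept c from Well 2: 1284 − 885438.85 − 777525.67 = −1661680.52.
At (669509, 4655670): z = 885085.9 + 777582.0 − 1661680.52 = 987.3 m.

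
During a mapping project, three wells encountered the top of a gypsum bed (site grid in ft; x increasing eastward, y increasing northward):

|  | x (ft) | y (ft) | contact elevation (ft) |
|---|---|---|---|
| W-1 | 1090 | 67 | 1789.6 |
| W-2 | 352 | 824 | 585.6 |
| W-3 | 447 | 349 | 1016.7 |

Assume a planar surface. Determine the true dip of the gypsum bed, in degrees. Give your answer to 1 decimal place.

Let the plane be z = a·x + b·y + c.
W-2−W-1: −738a + 757b = −1204;  W-3−W-1: −643a + 282b = −772.9.
Solving gives a = 0.88129, b = −0.73132.
Gradient magnitude |∇z| = √(a² + b²) = √(0.77667 + 0.53483) = 1.14521.
True dip = arctan(1.14521) = 48.9°, dipping toward NW (azimuth ≈ 310°).

48.9°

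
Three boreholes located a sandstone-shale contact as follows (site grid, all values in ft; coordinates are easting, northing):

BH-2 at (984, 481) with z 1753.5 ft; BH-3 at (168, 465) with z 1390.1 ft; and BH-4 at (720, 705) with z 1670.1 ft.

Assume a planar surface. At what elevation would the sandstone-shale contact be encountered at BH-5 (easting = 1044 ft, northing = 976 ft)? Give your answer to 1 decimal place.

1853.9 ft

Let the plane be z = a·easting + b·northing + c.
BH-3−BH-2: −816a − 16b = −363.4;  BH-4−BH-2: −264a + 224b = −83.4.
Solving gives a = 0.442420, b = 0.149102.
Then c = 1753.5 − a·984 − b·481 = 1246.44.
At (1044, 976): z = 461.9 + 145.5 + 1246.44 = 1853.9 ft.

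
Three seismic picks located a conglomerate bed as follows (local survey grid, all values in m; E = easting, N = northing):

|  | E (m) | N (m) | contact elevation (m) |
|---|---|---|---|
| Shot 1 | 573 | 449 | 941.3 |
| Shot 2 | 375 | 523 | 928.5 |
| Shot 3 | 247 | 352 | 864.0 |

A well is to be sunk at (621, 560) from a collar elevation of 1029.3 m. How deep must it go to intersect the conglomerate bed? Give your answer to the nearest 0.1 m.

51.8 m

Two edge vectors: Shot 1→Shot 2 = (-198, 74, -12.8), Shot 1→Shot 3 = (-326, -97, -77.3).
Normal n = (Shot 1→Shot 2) × (Shot 1→Shot 3) = (-6961.8, -11132.6, 43330).
So ∂z/∂E = −n_x/n_z = 0.16067 and ∂z/∂N = −n_y/n_z = 0.25693.
Intercept c from Shot 1: 941.3 − 92.06 − 115.36 = 733.88.
At (621, 560): z_contact = 99.78 + 143.88 + 733.88 = 977.53 m.
Depth below ground = 1029.3 − 977.53 = 51.8 m.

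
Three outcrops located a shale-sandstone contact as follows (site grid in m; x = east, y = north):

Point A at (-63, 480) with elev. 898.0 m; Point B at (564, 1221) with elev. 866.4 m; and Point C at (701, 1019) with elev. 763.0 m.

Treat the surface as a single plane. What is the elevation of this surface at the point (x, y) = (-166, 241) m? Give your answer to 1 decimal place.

Let the plane be z = a·x + b·y + c.
Point B−Point A: 627a + 741b = −31.6;  Point C−Point A: 764a + 539b = −135.
Solving gives a = −0.363774, b = 0.265163.
Then c = 898 − a·-63 − b·480 = 747.80.
At (-166, 241): z = 60.4 + 63.9 + 747.80 = 872.1 m.

872.1 m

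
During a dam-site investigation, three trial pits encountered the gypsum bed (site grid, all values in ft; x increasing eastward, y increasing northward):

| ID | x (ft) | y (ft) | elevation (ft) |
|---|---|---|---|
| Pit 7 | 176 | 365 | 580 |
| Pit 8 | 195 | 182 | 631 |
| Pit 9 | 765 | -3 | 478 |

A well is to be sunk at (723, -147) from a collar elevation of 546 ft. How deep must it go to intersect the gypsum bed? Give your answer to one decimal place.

Let the plane be z = a·x + b·y + c.
Pit 8−Pit 7: 19a − 183b = 51;  Pit 9−Pit 7: 589a − 368b = −102.
Solving gives a = −0.37139, b = −0.31725.
Then c = 580 − a·176 − b·365 = 761.16.
At (723, -147): z_contact = −268.51 + 46.64 + 761.16 = 539.28 ft.
Depth below ground = 546 − 539.28 = 6.7 ft.

6.7 ft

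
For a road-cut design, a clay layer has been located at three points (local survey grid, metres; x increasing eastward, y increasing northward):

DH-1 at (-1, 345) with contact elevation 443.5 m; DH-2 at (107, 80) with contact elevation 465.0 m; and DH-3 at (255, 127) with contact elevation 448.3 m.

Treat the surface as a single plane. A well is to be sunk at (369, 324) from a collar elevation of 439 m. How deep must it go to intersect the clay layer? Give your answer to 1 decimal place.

21.7 m

Two edge vectors: DH-1→DH-2 = (108, -265, 21.5), DH-1→DH-3 = (256, -218, 4.8).
Normal n = (DH-1→DH-2) × (DH-1→DH-3) = (3415, 4985.6, 44296).
So ∂z/∂x = −n_x/n_z = −0.07709 and ∂z/∂y = −n_y/n_z = −0.11255.
Intercept c from DH-1: 443.5 − 0.08 + 38.83 = 482.25.
At (369, 324): z_contact = −28.45 − 36.47 + 482.25 = 417.34 m.
Depth below ground = 439 − 417.34 = 21.7 m.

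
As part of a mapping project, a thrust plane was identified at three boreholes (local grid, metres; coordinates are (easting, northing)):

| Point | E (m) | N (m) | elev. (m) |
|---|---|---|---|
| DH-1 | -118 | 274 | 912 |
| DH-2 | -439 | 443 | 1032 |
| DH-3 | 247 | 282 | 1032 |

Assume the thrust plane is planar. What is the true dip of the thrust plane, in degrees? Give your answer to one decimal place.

52.8°

Two edge vectors: DH-1→DH-2 = (-321, 169, 120), DH-1→DH-3 = (365, 8, 120).
Normal n = (DH-1→DH-2) × (DH-1→DH-3) = (19320, 82320, -64253).
So ∂z/∂E = −n_x/n_z = 0.30069 and ∂z/∂N = −n_y/n_z = 1.28119.
Gradient magnitude |∇z| = √(a² + b²) = √(0.09041 + 1.64144) = 1.31600.
True dip = arctan(1.31600) = 52.8°, dipping toward SSW (azimuth ≈ 193°).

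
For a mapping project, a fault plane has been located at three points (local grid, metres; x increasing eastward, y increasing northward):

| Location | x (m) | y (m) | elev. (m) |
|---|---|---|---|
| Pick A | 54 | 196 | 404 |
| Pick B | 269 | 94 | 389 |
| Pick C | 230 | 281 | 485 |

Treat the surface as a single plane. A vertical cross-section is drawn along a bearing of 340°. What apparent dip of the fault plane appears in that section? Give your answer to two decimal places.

Let the plane be z = a·x + b·y + c.
Pick B−Pick A: 215a − 102b = −15;  Pick C−Pick A: 176a + 85b = 81.
Solving gives a = 0.19287, b = 0.55359.
Unit vector along 340° is (sin 340°, cos 340°) = (-0.3420, 0.9397).
Slope in that direction = a·(-0.3420) + b·(0.9397) = 0.45424.
Apparent dip = arctan|0.45424| = 24.43° (true dip is 30.4°, so apparent ≤ true as expected).

24.43°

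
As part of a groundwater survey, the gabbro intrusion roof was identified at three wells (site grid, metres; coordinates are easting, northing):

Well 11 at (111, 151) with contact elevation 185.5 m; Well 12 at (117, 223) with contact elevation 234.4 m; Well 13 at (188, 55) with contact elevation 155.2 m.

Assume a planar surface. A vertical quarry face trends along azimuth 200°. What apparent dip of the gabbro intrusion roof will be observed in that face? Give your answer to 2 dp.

Two edge vectors: Well 11→Well 12 = (6, 72, 48.9), Well 11→Well 13 = (77, -96, -30.3).
Normal n = (Well 11→Well 12) × (Well 11→Well 13) = (2512.8, 3947.1, -6120).
So ∂z/∂easting = −n_x/n_z = 0.41059 and ∂z/∂northing = −n_y/n_z = 0.64495.
Unit vector along 200° is (sin 200°, cos 200°) = (-0.3420, -0.9397).
Slope in that direction = a·(-0.3420) + b·(-0.9397) = −0.74649.
Apparent dip = arctan|0.74649| = 36.74° (true dip is 37.4°, so apparent ≤ true as expected).

36.74°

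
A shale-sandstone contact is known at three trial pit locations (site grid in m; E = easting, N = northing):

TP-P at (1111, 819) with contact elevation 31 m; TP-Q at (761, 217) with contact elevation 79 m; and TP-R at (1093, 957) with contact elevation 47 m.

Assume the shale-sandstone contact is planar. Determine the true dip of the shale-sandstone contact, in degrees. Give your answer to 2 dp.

15.98°

Two edge vectors: TP-P→TP-Q = (-350, -602, 48), TP-P→TP-R = (-18, 138, 16).
Normal n = (TP-P→TP-Q) × (TP-P→TP-R) = (-16256, 4736, -59136).
So ∂z/∂E = −n_x/n_z = −0.27489 and ∂z/∂N = −n_y/n_z = 0.08009.
Gradient magnitude |∇z| = √(a² + b²) = √(0.07557 + 0.00641) = 0.28632.
True dip = arctan(0.28632) = 15.98°, dipping toward ESE (azimuth ≈ 106°).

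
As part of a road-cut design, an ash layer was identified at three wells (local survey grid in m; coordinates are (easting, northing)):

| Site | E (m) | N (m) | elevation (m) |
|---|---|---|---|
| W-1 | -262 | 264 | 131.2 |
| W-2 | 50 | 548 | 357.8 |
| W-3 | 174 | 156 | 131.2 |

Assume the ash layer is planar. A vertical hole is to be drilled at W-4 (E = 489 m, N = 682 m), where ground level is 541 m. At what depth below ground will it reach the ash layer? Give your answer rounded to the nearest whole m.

31 m

Two edge vectors: W-1→W-2 = (312, 284, 226.6), W-1→W-3 = (436, -108, 0).
Normal n = (W-1→W-2) × (W-1→W-3) = (24472.8, 98797.6, -157520).
So ∂z/∂E = −n_x/n_z = 0.15536 and ∂z/∂N = −n_y/n_z = 0.62721.
Intercept c from W-1: 131.2 + 40.71 − 165.58 = 6.32.
At (489, 682): z_contact = 76.0 + 427.8 + 6.32 = 510.1 m.
Depth below ground = 541 − 510.1 = 31 m.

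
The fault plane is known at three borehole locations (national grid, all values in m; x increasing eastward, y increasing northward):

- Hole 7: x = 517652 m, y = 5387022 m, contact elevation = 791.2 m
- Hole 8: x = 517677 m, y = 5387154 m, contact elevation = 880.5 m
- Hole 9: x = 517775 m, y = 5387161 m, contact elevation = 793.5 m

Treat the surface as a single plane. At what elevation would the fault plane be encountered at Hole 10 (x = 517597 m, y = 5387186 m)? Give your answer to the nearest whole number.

Let the plane be z = a·x + b·y + c.
Hole 8−Hole 7: 25a + 132b = 89.3;  Hole 9−Hole 7: 123a + 139b = 2.3.
Solving gives a = −0.94891466, b = 0.85623384.
Then c = 791.2 − a·517652 − b·5387022 = −4120551.75.
At (517597, 5387186): z = −491155.4 + 4612690.9 − 4120551.75 = 983.8 m.

984 m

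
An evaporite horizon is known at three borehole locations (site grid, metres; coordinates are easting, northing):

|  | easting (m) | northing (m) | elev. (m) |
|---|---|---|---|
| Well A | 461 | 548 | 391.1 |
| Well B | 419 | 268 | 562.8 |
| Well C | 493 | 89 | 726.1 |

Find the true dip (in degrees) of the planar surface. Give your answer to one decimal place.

Let the plane be z = a·easting + b·northing + c.
Well B−Well A: −42a − 280b = 171.7;  Well C−Well A: 32a − 459b = 335.
Solving gives a = 0.53083, b = −0.69284.
Gradient magnitude |∇z| = √(a² + b²) = √(0.28179 + 0.48003) = 0.87282.
True dip = arctan(0.87282) = 41.1°, dipping toward NW (azimuth ≈ 323°).

41.1°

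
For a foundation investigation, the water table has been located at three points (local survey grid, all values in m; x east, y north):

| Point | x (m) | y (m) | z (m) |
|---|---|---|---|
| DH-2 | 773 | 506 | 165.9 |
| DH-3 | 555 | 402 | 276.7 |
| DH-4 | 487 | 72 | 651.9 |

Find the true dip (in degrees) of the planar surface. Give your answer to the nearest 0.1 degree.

48.9°

Two edge vectors: DH-2→DH-3 = (-218, -104, 110.8), DH-2→DH-4 = (-286, -434, 486).
Normal n = (DH-2→DH-3) × (DH-2→DH-4) = (-2456.8, 74259.2, 64868).
So ∂z/∂x = −n_x/n_z = 0.03787 and ∂z/∂y = −n_y/n_z = −1.14477.
Gradient magnitude |∇z| = √(a² + b²) = √(0.00143 + 1.31051) = 1.14540.
True dip = arctan(1.14540) = 48.9°, dipping toward N (azimuth ≈ 358°).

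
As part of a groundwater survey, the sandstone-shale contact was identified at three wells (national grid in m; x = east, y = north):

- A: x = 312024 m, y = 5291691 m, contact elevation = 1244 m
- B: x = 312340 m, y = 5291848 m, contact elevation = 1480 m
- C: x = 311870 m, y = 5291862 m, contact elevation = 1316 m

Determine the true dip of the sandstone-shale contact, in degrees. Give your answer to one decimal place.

Let the plane be z = a·x + b·y + c.
B−A: 316a + 157b = 236;  C−A: −154a + 171b = 72.
Solving gives a = 0.37144, b = 0.75557.
Gradient magnitude |∇z| = √(a² + b²) = √(0.13797 + 0.57088) = 0.84193.
True dip = arctan(0.84193) = 40.1°, dipping toward SSW (azimuth ≈ 206°).

40.1°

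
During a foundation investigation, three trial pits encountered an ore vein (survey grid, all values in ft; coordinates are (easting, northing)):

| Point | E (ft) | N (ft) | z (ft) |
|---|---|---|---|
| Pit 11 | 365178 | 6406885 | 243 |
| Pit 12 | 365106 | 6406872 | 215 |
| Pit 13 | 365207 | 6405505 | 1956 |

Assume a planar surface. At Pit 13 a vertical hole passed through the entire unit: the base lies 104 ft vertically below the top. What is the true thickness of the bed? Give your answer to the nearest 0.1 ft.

61.3 ft

Two edge vectors: Pit 11→Pit 12 = (-72, -13, -28), Pit 11→Pit 13 = (29, -1380, 1713).
Normal n = (Pit 11→Pit 12) × (Pit 11→Pit 13) = (-60909, 122524, 99737).
So ∂z/∂E = −n_x/n_z = 0.61070 and ∂z/∂N = −n_y/n_z = −1.22847.
|∇z| = √(a²+b²) = 1.37189, so dip δ = arctan(1.37189) = 53.91°.
True thickness = vertical thickness × cos δ = 104 × cos 53.91° = 61.3 ft.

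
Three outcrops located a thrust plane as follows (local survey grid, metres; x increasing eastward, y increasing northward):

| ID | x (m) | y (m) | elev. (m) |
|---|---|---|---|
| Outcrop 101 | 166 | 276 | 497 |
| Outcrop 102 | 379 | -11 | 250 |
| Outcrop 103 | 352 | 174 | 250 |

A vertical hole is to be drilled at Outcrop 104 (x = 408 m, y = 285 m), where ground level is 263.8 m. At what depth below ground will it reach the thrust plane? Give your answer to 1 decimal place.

Let the plane be z = a·x + b·y + c.
Outcrop 102−Outcrop 101: 213a − 287b = −247;  Outcrop 103−Outcrop 101: 186a − 102b = −247.
Solving gives a = −1.44349, b = −0.21067.
Then c = 497 − a·166 − b·276 = 794.76.
At (408, 285): z_contact = −588.94 − 60.04 + 794.76 = 145.78 m.
Depth below ground = 263.8 − 145.78 = 118.0 m.

118.0 m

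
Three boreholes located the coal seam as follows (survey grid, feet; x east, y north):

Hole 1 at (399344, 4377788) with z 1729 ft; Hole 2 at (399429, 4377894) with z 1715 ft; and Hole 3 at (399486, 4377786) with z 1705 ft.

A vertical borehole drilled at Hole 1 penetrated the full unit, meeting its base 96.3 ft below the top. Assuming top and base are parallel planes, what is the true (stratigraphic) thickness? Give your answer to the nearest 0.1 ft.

Let the plane be z = a·x + b·y + c.
Hole 2−Hole 1: 85a + 106b = −14;  Hole 3−Hole 1: 142a − 2b = −24.
Solving gives a = −0.16897, b = 0.00342.
|∇z| = √(a²+b²) = 0.16900, so dip δ = arctan(0.16900) = 9.59°.
True thickness = vertical thickness × cos δ = 96.3 × cos 9.59° = 95.0 ft.

95.0 ft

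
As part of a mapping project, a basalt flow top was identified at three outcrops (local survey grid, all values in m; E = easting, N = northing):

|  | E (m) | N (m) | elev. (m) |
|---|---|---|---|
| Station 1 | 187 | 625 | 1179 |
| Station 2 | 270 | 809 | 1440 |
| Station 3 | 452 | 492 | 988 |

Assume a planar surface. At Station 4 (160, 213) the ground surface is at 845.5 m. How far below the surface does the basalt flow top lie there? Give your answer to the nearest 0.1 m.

252.1 m

Let the plane be z = a·E + b·N + c.
Station 2−Station 1: 83a + 184b = 261;  Station 3−Station 1: 265a − 133b = −191.
Solving gives a = −0.00721, b = 1.42173.
Then c = 1179 − a·187 − b·625 = 291.77.
At (160, 213): z_contact = −1.15 + 302.83 + 291.77 = 593.44 m.
Depth below ground = 845.5 − 593.44 = 252.1 m.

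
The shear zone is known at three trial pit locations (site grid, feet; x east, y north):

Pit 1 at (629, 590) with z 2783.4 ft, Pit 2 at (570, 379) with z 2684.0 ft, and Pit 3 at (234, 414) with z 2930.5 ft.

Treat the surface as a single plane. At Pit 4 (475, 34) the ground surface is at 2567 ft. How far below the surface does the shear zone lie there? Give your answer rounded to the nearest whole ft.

Let the plane be z = a·x + b·y + c.
Pit 2−Pit 1: −59a − 211b = −99.4;  Pit 3−Pit 1: −395a − 176b = 147.1.
Solving gives a = −0.66518, b = 0.65709.
Then c = 2783.4 − a·629 − b·590 = 2814.12.
At (475, 34): z_contact = −316.0 + 22.3 + 2814.12 = 2520.5 ft.
Depth below ground = 2567 − 2520.5 = 47 ft.

47 ft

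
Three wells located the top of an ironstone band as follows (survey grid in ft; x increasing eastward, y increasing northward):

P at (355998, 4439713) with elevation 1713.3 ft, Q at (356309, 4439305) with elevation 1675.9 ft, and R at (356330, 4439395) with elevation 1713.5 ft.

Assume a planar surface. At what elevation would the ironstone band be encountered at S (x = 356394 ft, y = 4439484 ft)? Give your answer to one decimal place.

1764.8 ft

Two edge vectors: P→Q = (311, -408, -37.4), P→R = (332, -318, 0.2).
Normal n = (P→Q) × (P→R) = (-11974.8, -12479, 36558).
So ∂z/∂x = −n_x/n_z = 0.327556212 and ∂z/∂y = −n_y/n_z = 0.341347995.
Intercept c from P: 1713.3 − 116609.36 − 1515487.13 = −1630383.19.
At (356394, 4439484): z = 116739.1 + 1515409.0 − 1630383.19 = 1764.8 ft.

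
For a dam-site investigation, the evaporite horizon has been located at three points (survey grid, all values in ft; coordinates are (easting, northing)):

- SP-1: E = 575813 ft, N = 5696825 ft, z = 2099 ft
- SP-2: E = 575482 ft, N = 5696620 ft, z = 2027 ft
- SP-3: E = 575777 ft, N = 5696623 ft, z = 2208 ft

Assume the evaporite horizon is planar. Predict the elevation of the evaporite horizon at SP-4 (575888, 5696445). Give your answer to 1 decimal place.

2392.6 ft

Let the plane be z = a·E + b·N + c.
SP-2−SP-1: −331a − 205b = −72;  SP-3−SP-1: −36a − 202b = 109.
Solving gives a = 0.620170808, b = −0.650129451.
Then c = 2099 − a·575813 − b·5696825 = 3348670.30.
At (575888, 5696445): z = 357148.9 − 3703426.7 + 3348670.30 = 2392.6 ft.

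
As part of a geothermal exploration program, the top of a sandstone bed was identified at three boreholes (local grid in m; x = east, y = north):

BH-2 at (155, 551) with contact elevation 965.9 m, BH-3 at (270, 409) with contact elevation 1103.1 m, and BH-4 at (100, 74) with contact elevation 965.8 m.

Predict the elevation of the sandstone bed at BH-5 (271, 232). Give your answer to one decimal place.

Two edge vectors: BH-2→BH-3 = (115, -142, 137.2), BH-2→BH-4 = (-55, -477, -0.1).
Normal n = (BH-2→BH-3) × (BH-2→BH-4) = (65458.6, -7534.5, -62665).
So ∂z/∂x = −n_x/n_z = 1.04458 and ∂z/∂y = −n_y/n_z = −0.12023.
Intercept c from BH-2: 965.9 − 161.91 + 66.25 = 870.24.
At (271, 232): z = 283.1 − 27.9 + 870.24 = 1125.4 m.

1125.4 m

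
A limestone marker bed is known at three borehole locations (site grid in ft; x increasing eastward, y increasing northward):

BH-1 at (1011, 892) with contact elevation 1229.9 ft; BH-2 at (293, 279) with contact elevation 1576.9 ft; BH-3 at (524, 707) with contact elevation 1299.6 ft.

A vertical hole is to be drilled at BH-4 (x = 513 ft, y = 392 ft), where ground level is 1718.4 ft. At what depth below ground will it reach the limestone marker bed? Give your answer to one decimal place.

Let the plane be z = a·x + b·y + c.
BH-2−BH-1: −718a − 613b = 347;  BH-3−BH-1: −487a − 185b = 69.7.
Solving gives a = 0.129564, b = −0.717825.
Then c = 1229.9 − a·1011 − b·892 = 1739.21.
At (513, 392): z_contact = 66.47 − 281.39 + 1739.21 = 1524.29 ft.
Depth below ground = 1718.4 − 1524.29 = 194.1 ft.

194.1 ft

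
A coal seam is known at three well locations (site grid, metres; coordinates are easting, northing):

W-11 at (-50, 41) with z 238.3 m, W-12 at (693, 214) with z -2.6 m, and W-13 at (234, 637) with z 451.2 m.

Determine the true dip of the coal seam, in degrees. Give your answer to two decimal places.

36.34°

Two edge vectors: W-11→W-12 = (743, 173, -240.9), W-11→W-13 = (284, 596, 212.9).
Normal n = (W-11→W-12) × (W-11→W-13) = (180408.1, -226600.3, 393696).
So ∂z/∂easting = −n_x/n_z = −0.45824 and ∂z/∂northing = −n_y/n_z = 0.57557.
Gradient magnitude |∇z| = √(a² + b²) = √(0.20999 + 0.33128) = 0.73571.
True dip = arctan(0.73571) = 36.34°, dipping toward SE (azimuth ≈ 141°).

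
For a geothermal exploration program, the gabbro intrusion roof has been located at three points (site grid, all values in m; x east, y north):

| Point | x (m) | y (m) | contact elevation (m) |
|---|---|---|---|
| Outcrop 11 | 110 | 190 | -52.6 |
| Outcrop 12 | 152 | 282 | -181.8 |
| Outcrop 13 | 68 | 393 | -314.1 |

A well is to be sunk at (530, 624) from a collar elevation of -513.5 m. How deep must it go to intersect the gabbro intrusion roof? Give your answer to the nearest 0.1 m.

Two edge vectors: Outcrop 11→Outcrop 12 = (42, 92, -129.2), Outcrop 11→Outcrop 13 = (-42, 203, -261.5).
Normal n = (Outcrop 11→Outcrop 12) × (Outcrop 11→Outcrop 13) = (2169.6, 16409.4, 12390).
So ∂z/∂x = −n_x/n_z = −0.17511 and ∂z/∂y = −n_y/n_z = −1.32441.
Intercept c from Outcrop 11: -52.6 + 19.26 + 251.64 = 218.30.
At (530, 624): z_contact = −92.81 − 826.43 + 218.30 = -700.94 m.
Depth below ground = -513.5 − (-700.94) = 187.4 m.

187.4 m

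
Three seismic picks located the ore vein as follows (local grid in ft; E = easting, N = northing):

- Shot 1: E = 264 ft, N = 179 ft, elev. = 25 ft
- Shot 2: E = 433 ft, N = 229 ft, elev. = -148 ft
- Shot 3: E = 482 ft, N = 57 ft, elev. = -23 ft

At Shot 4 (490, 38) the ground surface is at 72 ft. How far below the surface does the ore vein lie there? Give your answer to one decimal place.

83.1 ft

Let the plane be z = a·E + b·N + c.
Shot 2−Shot 1: 169a + 50b = −173;  Shot 3−Shot 1: 218a − 122b = −48.
Solving gives a = −0.74580, b = −0.93921.
Then c = 25 − a·264 − b·179 = 390.01.
At (490, 38): z_contact = −365.44 − 35.69 + 390.01 = -11.12 ft.
Depth below ground = 72 − (-11.12) = 83.1 ft.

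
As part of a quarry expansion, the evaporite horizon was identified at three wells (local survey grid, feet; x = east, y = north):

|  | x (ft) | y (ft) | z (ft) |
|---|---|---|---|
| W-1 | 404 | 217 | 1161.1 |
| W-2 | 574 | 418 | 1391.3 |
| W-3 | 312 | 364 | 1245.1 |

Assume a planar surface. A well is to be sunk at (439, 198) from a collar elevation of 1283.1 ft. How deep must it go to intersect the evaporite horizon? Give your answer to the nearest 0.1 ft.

123.8 ft

Let the plane be z = a·x + b·y + c.
W-2−W-1: 170a + 201b = 230.2;  W-3−W-1: −92a + 147b = 84.
Solving gives a = 0.38994, b = 0.81547.
Then c = 1161.1 − a·404 − b·217 = 826.61.
At (439, 198): z_contact = 171.18 + 161.46 + 826.61 = 1159.25 ft.
Depth below ground = 1283.1 − 1159.25 = 123.8 ft.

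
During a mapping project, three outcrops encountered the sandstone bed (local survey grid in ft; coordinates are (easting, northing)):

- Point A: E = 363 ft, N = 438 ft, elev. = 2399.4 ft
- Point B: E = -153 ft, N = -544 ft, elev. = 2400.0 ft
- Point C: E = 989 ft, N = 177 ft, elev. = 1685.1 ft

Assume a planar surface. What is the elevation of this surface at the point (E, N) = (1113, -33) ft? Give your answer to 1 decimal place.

1465.8 ft

Let the plane be z = a·E + b·N + c.
Point B−Point A: −516a − 982b = 0.6;  Point C−Point A: 626a − 261b = −714.3.
Solving gives a = −0.936205, b = 0.491325.
Then c = 2399.4 − a·363 − b·438 = 2524.04.
At (1113, -33): z = −1042.0 − 16.2 + 2524.04 = 1465.8 ft.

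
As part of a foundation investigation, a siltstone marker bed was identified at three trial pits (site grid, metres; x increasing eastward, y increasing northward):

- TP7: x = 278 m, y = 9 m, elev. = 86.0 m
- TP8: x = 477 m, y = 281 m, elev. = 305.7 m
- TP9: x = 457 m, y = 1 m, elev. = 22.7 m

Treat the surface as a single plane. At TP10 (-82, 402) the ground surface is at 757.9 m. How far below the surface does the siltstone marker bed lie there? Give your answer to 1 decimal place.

Two edge vectors: TP7→TP8 = (199, 272, 219.7), TP7→TP9 = (179, -8, -63.3).
Normal n = (TP7→TP8) × (TP7→TP9) = (-15460, 51923, -50280).
So ∂z/∂x = −n_x/n_z = −0.30748 and ∂z/∂y = −n_y/n_z = 1.03268.
Intercept c from TP7: 86 + 85.48 − 9.29 = 162.18.
At (-82, 402): z_contact = 25.21 + 415.14 + 162.18 = 602.53 m.
Depth below ground = 757.9 − 602.53 = 155.4 m.

155.4 m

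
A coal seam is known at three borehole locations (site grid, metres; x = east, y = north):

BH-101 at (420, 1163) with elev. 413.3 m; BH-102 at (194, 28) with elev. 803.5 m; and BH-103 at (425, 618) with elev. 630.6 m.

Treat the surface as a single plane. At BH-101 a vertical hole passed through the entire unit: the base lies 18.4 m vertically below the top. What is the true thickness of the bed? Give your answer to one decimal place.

Let the plane be z = a·x + b·y + c.
BH-102−BH-101: −226a − 1135b = 390.2;  BH-103−BH-101: 5a − 545b = 217.3.
Solving gives a = 0.26370, b = −0.39630.
|∇z| = √(a²+b²) = 0.47601, so dip δ = arctan(0.47601) = 25.46°.
True thickness = vertical thickness × cos δ = 18.4 × cos 25.46° = 16.6 m.

16.6 m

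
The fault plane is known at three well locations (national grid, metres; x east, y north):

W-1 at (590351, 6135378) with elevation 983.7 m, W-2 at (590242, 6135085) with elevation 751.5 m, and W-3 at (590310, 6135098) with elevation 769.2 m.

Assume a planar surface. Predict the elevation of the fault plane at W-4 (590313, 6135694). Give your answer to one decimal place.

1215.9 m

Let the plane be z = a·x + b·y + c.
W-2−W-1: −109a − 293b = −232.2;  W-3−W-1: −41a − 280b = −214.5.
Solving gives a = 0.117117847, b = 0.748922030.
Then c = 983.7 − a·590351 − b·6135378 = −4663076.68.
At (590313, 6135694): z = 69136.2 + 4595156.4 − 4663076.68 = 1215.9 m.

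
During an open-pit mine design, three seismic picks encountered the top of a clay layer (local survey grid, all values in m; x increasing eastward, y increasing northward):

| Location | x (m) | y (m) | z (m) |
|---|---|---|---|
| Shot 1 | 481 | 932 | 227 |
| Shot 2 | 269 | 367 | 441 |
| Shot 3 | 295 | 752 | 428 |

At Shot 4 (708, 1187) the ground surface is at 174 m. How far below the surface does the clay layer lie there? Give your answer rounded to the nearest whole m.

Let the plane be z = a·x + b·y + c.
Shot 2−Shot 1: −212a − 565b = 214;  Shot 3−Shot 1: −186a − 180b = 201.
Solving gives a = −1.12125, b = 0.04195.
Then c = 227 − a·481 − b·932 = 727.22.
At (708, 1187): z_contact = −793.8 + 49.8 + 727.22 = -16.8 m.
Depth below ground = 174 − (-16.8) = 191 m.

191 m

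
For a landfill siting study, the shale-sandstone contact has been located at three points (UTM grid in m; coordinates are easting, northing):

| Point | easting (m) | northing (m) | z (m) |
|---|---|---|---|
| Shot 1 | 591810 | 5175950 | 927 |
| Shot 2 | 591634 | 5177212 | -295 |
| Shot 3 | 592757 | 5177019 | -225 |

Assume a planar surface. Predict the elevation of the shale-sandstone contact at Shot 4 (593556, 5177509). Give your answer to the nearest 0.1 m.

Let the plane be z = a·easting + b·northing + c.
Shot 2−Shot 1: −176a + 1262b = −1222;  Shot 3−Shot 1: 947a + 1069b = −1152.
Solving gives a = −0.106636651, b = −0.983175951.
Then c = 927 − a·591810 − b·5175950 = 5152905.20.
At (593556, 5177509): z = −63294.8 − 5090402.3 + 5152905.20 = -792.0 m.

-792.0 m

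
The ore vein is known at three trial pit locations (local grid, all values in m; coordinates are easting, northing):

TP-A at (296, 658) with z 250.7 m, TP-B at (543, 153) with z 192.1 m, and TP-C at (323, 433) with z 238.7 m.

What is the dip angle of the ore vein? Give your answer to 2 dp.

Let the plane be z = a·easting + b·northing + c.
TP-B−TP-A: 247a − 505b = −58.6;  TP-C−TP-A: 27a − 225b = −12.
Solving gives a = −0.16989, b = 0.03295.
Gradient magnitude |∇z| = √(a² + b²) = √(0.02886 + 0.00109) = 0.17305.
True dip = arctan(0.17305) = 9.82°, dipping toward E (azimuth ≈ 101°).

9.82°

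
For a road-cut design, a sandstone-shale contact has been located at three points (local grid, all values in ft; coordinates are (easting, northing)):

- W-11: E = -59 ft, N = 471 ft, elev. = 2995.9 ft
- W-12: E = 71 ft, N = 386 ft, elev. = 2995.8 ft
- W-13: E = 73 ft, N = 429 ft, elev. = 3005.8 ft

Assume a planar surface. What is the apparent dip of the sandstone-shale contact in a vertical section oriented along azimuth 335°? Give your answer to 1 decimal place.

Two edge vectors: W-11→W-12 = (130, -85, -0.1), W-11→W-13 = (132, -42, 9.9).
Normal n = (W-11→W-12) × (W-11→W-13) = (-845.7, -1300.2, 5760).
So ∂z/∂E = −n_x/n_z = 0.14682 and ∂z/∂N = −n_y/n_z = 0.22573.
Unit vector along 335° is (sin 335°, cos 335°) = (-0.4226, 0.9063).
Slope in that direction = a·(-0.4226) + b·(0.9063) = 0.14253.
Apparent dip = arctan|0.14253| = 8.1° (true dip is 15.1°, so apparent ≤ true as expected).

8.1°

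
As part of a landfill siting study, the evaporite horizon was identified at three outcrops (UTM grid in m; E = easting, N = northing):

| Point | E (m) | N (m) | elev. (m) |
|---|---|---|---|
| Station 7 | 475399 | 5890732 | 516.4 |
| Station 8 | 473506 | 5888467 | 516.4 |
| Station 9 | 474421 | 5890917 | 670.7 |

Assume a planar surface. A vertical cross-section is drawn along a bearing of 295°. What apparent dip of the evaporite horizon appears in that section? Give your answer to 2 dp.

Let the plane be z = a·E + b·N + c.
Station 8−Station 7: −1893a − 2265b = 0;  Station 9−Station 7: −978a + 185b = 154.3.
Solving gives a = −0.13623, b = 0.11386.
Unit vector along 295° is (sin 295°, cos 295°) = (-0.9063, 0.4226).
Slope in that direction = a·(-0.9063) + b·(0.4226) = 0.17159.
Apparent dip = arctan|0.17159| = 9.74° (true dip is 10.1°, so apparent ≤ true as expected).

9.74°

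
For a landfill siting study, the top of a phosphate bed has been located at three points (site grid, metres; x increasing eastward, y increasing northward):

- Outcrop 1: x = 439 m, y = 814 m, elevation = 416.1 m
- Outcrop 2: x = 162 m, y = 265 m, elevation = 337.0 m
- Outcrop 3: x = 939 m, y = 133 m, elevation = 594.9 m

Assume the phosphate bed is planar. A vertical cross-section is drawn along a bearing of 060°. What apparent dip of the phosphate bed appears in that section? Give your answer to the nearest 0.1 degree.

Two edge vectors: Outcrop 1→Outcrop 2 = (-277, -549, -79.1), Outcrop 1→Outcrop 3 = (500, -681, 178.8).
Normal n = (Outcrop 1→Outcrop 2) × (Outcrop 1→Outcrop 3) = (-152028.3, 9977.6, 463137).
So ∂z/∂x = −n_x/n_z = 0.32826 and ∂z/∂y = −n_y/n_z = −0.02154.
Unit vector along 060° is (sin 60°, cos 60°) = (0.8660, 0.5000).
Slope in that direction = a·(0.8660) + b·(0.5000) = 0.27351.
Apparent dip = arctan|0.27351| = 15.3° (true dip is 18.2°, so apparent ≤ true as expected).

15.3°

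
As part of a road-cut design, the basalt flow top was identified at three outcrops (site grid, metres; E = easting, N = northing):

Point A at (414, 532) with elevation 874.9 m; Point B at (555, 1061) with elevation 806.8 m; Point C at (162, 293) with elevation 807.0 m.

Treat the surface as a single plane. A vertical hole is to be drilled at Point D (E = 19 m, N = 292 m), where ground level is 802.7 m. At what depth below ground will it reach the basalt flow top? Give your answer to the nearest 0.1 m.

Two edge vectors: Point A→Point B = (141, 529, -68.1), Point A→Point C = (-252, -239, -67.9).
Normal n = (Point A→Point B) × (Point A→Point C) = (-52195, 26735.1, 99609).
So ∂z/∂E = −n_x/n_z = 0.523999 and ∂z/∂N = −n_y/n_z = −0.268400.
Intercept c from Point A: 874.9 − 216.94 + 142.79 = 800.75.
At (19, 292): z_contact = 9.96 − 78.37 + 800.75 = 732.34 m.
Depth below ground = 802.7 − 732.34 = 70.4 m.

70.4 m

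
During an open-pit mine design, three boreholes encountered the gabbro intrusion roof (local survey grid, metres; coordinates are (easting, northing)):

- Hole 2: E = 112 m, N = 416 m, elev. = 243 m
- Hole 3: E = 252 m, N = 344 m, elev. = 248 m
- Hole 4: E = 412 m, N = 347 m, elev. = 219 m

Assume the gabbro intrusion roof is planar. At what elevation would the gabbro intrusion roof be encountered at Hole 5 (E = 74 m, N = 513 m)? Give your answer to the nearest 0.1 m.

210.1 m

Two edge vectors: Hole 2→Hole 3 = (140, -72, 5), Hole 2→Hole 4 = (300, -69, -24).
Normal n = (Hole 2→Hole 3) × (Hole 2→Hole 4) = (2073, 4860, 11940).
So ∂z/∂E = −n_x/n_z = −0.17362 and ∂z/∂N = −n_y/n_z = −0.40704.
Intercept c from Hole 2: 243 + 19.45 + 169.33 = 431.77.
At (74, 513): z = −12.8 − 208.8 + 431.77 = 210.1 m.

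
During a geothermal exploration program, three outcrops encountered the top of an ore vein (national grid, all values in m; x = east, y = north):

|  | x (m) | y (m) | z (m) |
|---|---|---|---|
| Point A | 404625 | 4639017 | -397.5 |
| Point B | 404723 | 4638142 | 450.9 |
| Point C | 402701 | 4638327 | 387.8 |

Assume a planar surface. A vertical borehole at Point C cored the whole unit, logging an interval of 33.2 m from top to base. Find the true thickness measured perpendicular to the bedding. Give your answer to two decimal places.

23.74 m

Let the plane be z = a·x + b·y + c.
Point B−Point A: 98a − 875b = 848.4;  Point C−Point A: −1924a − 690b = 785.3.
Solving gives a = −0.05810, b = −0.97611.
|∇z| = √(a²+b²) = 0.97783, so dip δ = arctan(0.97783) = 44.36°.
True thickness = vertical thickness × cos δ = 33.2 × cos 44.36° = 23.74 m.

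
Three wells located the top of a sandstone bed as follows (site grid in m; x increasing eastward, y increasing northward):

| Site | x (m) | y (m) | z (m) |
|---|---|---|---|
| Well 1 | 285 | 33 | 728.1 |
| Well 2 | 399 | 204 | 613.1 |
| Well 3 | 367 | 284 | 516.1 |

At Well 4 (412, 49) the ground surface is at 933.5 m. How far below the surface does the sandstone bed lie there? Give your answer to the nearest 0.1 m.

Two edge vectors: Well 1→Well 2 = (114, 171, -115), Well 1→Well 3 = (82, 251, -212).
Normal n = (Well 1→Well 2) × (Well 1→Well 3) = (-7387, 14738, 14592).
So ∂z/∂x = −n_x/n_z = 0.50624 and ∂z/∂y = −n_y/n_z = −1.01001.
Intercept c from Well 1: 728.1 − 144.28 + 33.33 = 617.15.
At (412, 49): z_contact = 208.57 − 49.49 + 617.15 = 776.23 m.
Depth below ground = 933.5 − 776.23 = 157.3 m.

157.3 m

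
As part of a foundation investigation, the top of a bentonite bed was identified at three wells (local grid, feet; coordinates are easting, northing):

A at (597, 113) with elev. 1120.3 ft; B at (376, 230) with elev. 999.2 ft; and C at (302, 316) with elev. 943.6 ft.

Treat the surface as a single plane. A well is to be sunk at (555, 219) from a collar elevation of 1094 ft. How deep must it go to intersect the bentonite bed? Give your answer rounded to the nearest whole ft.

24 ft

Let the plane be z = a·easting + b·northing + c.
B−A: −221a + 117b = −121.1;  C−A: −295a + 203b = −176.7.
Solving gives a = 0.37779, b = −0.32143.
Then c = 1120.3 − a·597 − b·113 = 931.08.
At (555, 219): z_contact = 209.7 − 70.4 + 931.08 = 1070.4 ft.
Depth below ground = 1094 − 1070.4 = 24 ft.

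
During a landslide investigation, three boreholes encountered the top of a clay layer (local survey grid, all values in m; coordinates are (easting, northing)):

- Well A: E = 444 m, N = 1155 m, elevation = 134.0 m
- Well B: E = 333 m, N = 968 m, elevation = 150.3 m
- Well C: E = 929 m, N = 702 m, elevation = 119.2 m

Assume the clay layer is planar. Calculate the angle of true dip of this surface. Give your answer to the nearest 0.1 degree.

4.8°

Two edge vectors: Well A→Well B = (-111, -187, 16.3), Well A→Well C = (485, -453, -14.8).
Normal n = (Well A→Well B) × (Well A→Well C) = (10151.5, 6262.7, 140978).
So ∂z/∂E = −n_x/n_z = −0.07201 and ∂z/∂N = −n_y/n_z = −0.04442.
Gradient magnitude |∇z| = √(a² + b²) = √(0.00519 + 0.00197) = 0.08461.
True dip = arctan(0.08461) = 4.8°, dipping toward ENE (azimuth ≈ 058°).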